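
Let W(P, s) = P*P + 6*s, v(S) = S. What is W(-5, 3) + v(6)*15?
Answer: 133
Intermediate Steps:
W(P, s) = P**2 + 6*s
W(-5, 3) + v(6)*15 = ((-5)**2 + 6*3) + 6*15 = (25 + 18) + 90 = 43 + 90 = 133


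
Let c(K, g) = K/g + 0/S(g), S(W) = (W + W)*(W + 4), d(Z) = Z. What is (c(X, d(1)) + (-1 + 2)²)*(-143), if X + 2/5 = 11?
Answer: -8294/5 ≈ -1658.8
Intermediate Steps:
X = 53/5 (X = -⅖ + 11 = 53/5 ≈ 10.600)
S(W) = 2*W*(4 + W) (S(W) = (2*W)*(4 + W) = 2*W*(4 + W))
c(K, g) = K/g (c(K, g) = K/g + 0/((2*g*(4 + g))) = K/g + 0*(1/(2*g*(4 + g))) = K/g + 0 = K/g)
(c(X, d(1)) + (-1 + 2)²)*(-143) = ((53/5)/1 + (-1 + 2)²)*(-143) = ((53/5)*1 + 1²)*(-143) = (53/5 + 1)*(-143) = (58/5)*(-143) = -8294/5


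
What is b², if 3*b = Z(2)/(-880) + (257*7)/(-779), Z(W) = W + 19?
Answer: 2558333071441/4229439033600 ≈ 0.60489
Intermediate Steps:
Z(W) = 19 + W
b = -1599479/2056560 (b = ((19 + 2)/(-880) + (257*7)/(-779))/3 = (21*(-1/880) + 1799*(-1/779))/3 = (-21/880 - 1799/779)/3 = (⅓)*(-1599479/685520) = -1599479/2056560 ≈ -0.77775)
b² = (-1599479/2056560)² = 2558333071441/4229439033600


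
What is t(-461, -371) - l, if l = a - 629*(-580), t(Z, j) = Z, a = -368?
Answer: -364913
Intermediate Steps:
l = 364452 (l = -368 - 629*(-580) = -368 + 364820 = 364452)
t(-461, -371) - l = -461 - 1*364452 = -461 - 364452 = -364913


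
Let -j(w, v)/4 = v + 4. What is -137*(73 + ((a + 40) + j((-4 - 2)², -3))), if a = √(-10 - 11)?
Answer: -14933 - 137*I*√21 ≈ -14933.0 - 627.81*I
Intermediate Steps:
j(w, v) = -16 - 4*v (j(w, v) = -4*(v + 4) = -4*(4 + v) = -16 - 4*v)
a = I*√21 (a = √(-21) = I*√21 ≈ 4.5826*I)
-137*(73 + ((a + 40) + j((-4 - 2)², -3))) = -137*(73 + ((I*√21 + 40) + (-16 - 4*(-3)))) = -137*(73 + ((40 + I*√21) + (-16 + 12))) = -137*(73 + ((40 + I*√21) - 4)) = -137*(73 + (36 + I*√21)) = -137*(109 + I*√21) = -14933 - 137*I*√21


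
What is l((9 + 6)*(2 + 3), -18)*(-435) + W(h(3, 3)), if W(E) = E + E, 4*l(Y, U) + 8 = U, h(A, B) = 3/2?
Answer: 5661/2 ≈ 2830.5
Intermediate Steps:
h(A, B) = 3/2 (h(A, B) = 3*(½) = 3/2)
l(Y, U) = -2 + U/4
W(E) = 2*E
l((9 + 6)*(2 + 3), -18)*(-435) + W(h(3, 3)) = (-2 + (¼)*(-18))*(-435) + 2*(3/2) = (-2 - 9/2)*(-435) + 3 = -13/2*(-435) + 3 = 5655/2 + 3 = 5661/2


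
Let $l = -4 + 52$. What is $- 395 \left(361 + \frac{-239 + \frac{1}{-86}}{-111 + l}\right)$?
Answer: $- \frac{780698935}{5418} \approx -1.4409 \cdot 10^{5}$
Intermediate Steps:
$l = 48$
$- 395 \left(361 + \frac{-239 + \frac{1}{-86}}{-111 + l}\right) = - 395 \left(361 + \frac{-239 + \frac{1}{-86}}{-111 + 48}\right) = - 395 \left(361 + \frac{-239 - \frac{1}{86}}{-63}\right) = - 395 \left(361 - - \frac{20555}{5418}\right) = - 395 \left(361 + \frac{20555}{5418}\right) = \left(-395\right) \frac{1976453}{5418} = - \frac{780698935}{5418}$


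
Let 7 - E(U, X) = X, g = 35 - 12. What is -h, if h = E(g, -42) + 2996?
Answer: -3045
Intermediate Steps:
g = 23
E(U, X) = 7 - X
h = 3045 (h = (7 - 1*(-42)) + 2996 = (7 + 42) + 2996 = 49 + 2996 = 3045)
-h = -1*3045 = -3045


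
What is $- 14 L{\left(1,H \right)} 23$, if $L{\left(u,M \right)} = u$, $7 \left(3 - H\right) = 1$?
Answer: $-322$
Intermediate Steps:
$H = \frac{20}{7}$ ($H = 3 - \frac{1}{7} = \frac{20}{7} \approx 2.8571$)
$- 14 L{\left(1,H \right)} 23 = \left(-14\right) 1 \cdot 23 = \left(-14\right) 23 = -322$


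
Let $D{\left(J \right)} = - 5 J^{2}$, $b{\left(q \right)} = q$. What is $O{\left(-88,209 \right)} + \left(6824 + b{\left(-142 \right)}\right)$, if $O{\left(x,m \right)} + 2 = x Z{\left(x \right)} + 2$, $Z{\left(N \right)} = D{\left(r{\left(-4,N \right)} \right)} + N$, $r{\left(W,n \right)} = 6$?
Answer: $30266$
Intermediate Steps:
$Z{\left(N \right)} = -180 + N$ ($Z{\left(N \right)} = - 5 \cdot 6^{2} + N = \left(-5\right) 36 + N = -180 + N$)
$O{\left(x,m \right)} = x \left(-180 + x\right)$ ($O{\left(x,m \right)} = -2 + \left(x \left(-180 + x\right) + 2\right) = -2 + \left(2 + x \left(-180 + x\right)\right) = x \left(-180 + x\right)$)
$O{\left(-88,209 \right)} + \left(6824 + b{\left(-142 \right)}\right) = - 88 \left(-180 - 88\right) + \left(6824 - 142\right) = \left(-88\right) \left(-268\right) + 6682 = 23584 + 6682 = 30266$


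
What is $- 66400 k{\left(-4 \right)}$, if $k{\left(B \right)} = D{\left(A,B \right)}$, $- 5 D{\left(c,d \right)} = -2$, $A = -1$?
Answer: $-26560$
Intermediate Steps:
$D{\left(c,d \right)} = \frac{2}{5}$ ($D{\left(c,d \right)} = \left(- \frac{1}{5}\right) \left(-2\right) = \frac{2}{5}$)
$k{\left(B \right)} = \frac{2}{5}$
$- 66400 k{\left(-4 \right)} = \left(-66400\right) \frac{2}{5} = -26560$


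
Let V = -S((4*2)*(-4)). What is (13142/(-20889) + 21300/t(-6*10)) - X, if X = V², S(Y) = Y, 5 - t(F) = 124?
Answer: -2991949582/2485791 ≈ -1203.6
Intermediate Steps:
t(F) = -119 (t(F) = 5 - 1*124 = 5 - 124 = -119)
V = 32 (V = -4*2*(-4) = -8*(-4) = -1*(-32) = 32)
X = 1024 (X = 32² = 1024)
(13142/(-20889) + 21300/t(-6*10)) - X = (13142/(-20889) + 21300/(-119)) - 1*1024 = (13142*(-1/20889) + 21300*(-1/119)) - 1024 = (-13142/20889 - 21300/119) - 1024 = -446499598/2485791 - 1024 = -2991949582/2485791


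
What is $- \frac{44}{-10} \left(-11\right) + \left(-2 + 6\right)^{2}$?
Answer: $- \frac{162}{5} \approx -32.4$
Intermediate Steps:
$- \frac{44}{-10} \left(-11\right) + \left(-2 + 6\right)^{2} = \left(-44\right) \left(- \frac{1}{10}\right) \left(-11\right) + 4^{2} = \frac{22}{5} \left(-11\right) + 16 = - \frac{242}{5} + 16 = - \frac{162}{5}$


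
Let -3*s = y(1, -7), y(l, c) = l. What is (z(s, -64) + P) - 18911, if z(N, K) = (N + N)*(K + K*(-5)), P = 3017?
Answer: -48194/3 ≈ -16065.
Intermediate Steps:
s = -⅓ (s = -⅓*1 = -⅓ ≈ -0.33333)
z(N, K) = -8*K*N (z(N, K) = (2*N)*(K - 5*K) = (2*N)*(-4*K) = -8*K*N)
(z(s, -64) + P) - 18911 = (-8*(-64)*(-⅓) + 3017) - 18911 = (-512/3 + 3017) - 18911 = 8539/3 - 18911 = -48194/3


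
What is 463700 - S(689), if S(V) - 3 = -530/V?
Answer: 6028071/13 ≈ 4.6370e+5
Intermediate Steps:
S(V) = 3 - 530/V
463700 - S(689) = 463700 - (3 - 530/689) = 463700 - (3 - 530*1/689) = 463700 - (3 - 10/13) = 463700 - 1*29/13 = 463700 - 29/13 = 6028071/13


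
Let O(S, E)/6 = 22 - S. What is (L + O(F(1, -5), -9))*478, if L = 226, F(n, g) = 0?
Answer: 171124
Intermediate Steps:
O(S, E) = 132 - 6*S (O(S, E) = 6*(22 - S) = 132 - 6*S)
(L + O(F(1, -5), -9))*478 = (226 + (132 - 6*0))*478 = (226 + (132 + 0))*478 = (226 + 132)*478 = 358*478 = 171124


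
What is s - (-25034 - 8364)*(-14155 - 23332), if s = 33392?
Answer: -1251957434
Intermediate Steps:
s - (-25034 - 8364)*(-14155 - 23332) = 33392 - (-25034 - 8364)*(-14155 - 23332) = 33392 - (-33398)*(-37487) = 33392 - 1*1251990826 = 33392 - 1251990826 = -1251957434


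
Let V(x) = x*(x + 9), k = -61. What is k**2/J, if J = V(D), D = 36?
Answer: 3721/1620 ≈ 2.2969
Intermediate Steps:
V(x) = x*(9 + x)
J = 1620 (J = 36*(9 + 36) = 36*45 = 1620)
k**2/J = (-61)**2/1620 = 3721*(1/1620) = 3721/1620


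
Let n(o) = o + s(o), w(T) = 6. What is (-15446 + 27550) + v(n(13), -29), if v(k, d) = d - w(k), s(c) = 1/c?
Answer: 12069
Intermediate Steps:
n(o) = o + 1/o
v(k, d) = -6 + d (v(k, d) = d - 1*6 = d - 6 = -6 + d)
(-15446 + 27550) + v(n(13), -29) = (-15446 + 27550) + (-6 - 29) = 12104 - 35 = 12069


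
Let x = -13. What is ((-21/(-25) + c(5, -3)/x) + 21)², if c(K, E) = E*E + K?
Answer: 45535504/105625 ≈ 431.11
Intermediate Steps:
c(K, E) = K + E² (c(K, E) = E² + K = K + E²)
((-21/(-25) + c(5, -3)/x) + 21)² = ((-21/(-25) + (5 + (-3)²)/(-13)) + 21)² = ((-21*(-1/25) + (5 + 9)*(-1/13)) + 21)² = ((21/25 + 14*(-1/13)) + 21)² = ((21/25 - 14/13) + 21)² = (-77/325 + 21)² = (6748/325)² = 45535504/105625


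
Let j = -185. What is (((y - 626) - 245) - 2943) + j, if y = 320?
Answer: -3679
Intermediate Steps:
(((y - 626) - 245) - 2943) + j = (((320 - 626) - 245) - 2943) - 185 = ((-306 - 245) - 2943) - 185 = (-551 - 2943) - 185 = -3494 - 185 = -3679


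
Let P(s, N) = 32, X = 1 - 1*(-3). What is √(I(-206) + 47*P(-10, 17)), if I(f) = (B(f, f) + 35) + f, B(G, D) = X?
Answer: √1337 ≈ 36.565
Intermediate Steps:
X = 4 (X = 1 + 3 = 4)
B(G, D) = 4
I(f) = 39 + f (I(f) = (4 + 35) + f = 39 + f)
√(I(-206) + 47*P(-10, 17)) = √((39 - 206) + 47*32) = √(-167 + 1504) = √1337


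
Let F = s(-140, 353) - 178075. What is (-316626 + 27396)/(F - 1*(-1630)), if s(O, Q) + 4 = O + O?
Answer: 289230/176729 ≈ 1.6366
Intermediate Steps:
s(O, Q) = -4 + 2*O (s(O, Q) = -4 + (O + O) = -4 + 2*O)
F = -178359 (F = (-4 + 2*(-140)) - 178075 = (-4 - 280) - 178075 = -284 - 178075 = -178359)
(-316626 + 27396)/(F - 1*(-1630)) = (-316626 + 27396)/(-178359 - 1*(-1630)) = -289230/(-178359 + 1630) = -289230/(-176729) = -289230*(-1/176729) = 289230/176729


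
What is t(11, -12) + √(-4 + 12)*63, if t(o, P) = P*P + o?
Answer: 155 + 126*√2 ≈ 333.19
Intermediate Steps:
t(o, P) = o + P² (t(o, P) = P² + o = o + P²)
t(11, -12) + √(-4 + 12)*63 = (11 + (-12)²) + √(-4 + 12)*63 = (11 + 144) + √8*63 = 155 + (2*√2)*63 = 155 + 126*√2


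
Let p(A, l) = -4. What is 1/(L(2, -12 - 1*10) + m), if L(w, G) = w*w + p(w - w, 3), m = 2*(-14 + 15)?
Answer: 1/2 ≈ 0.50000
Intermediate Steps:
m = 2 (m = 2*1 = 2)
L(w, G) = -4 + w**2 (L(w, G) = w*w - 4 = w**2 - 4 = -4 + w**2)
1/(L(2, -12 - 1*10) + m) = 1/((-4 + 2**2) + 2) = 1/((-4 + 4) + 2) = 1/(0 + 2) = 1/2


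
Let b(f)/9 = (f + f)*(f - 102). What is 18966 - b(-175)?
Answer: -853584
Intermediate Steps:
b(f) = 18*f*(-102 + f) (b(f) = 9*((f + f)*(f - 102)) = 9*((2*f)*(-102 + f)) = 9*(2*f*(-102 + f)) = 18*f*(-102 + f))
18966 - b(-175) = 18966 - 18*(-175)*(-102 - 175) = 18966 - 18*(-175)*(-277) = 18966 - 1*872550 = 18966 - 872550 = -853584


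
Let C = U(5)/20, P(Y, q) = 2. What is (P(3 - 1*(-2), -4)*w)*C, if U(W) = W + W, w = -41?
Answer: -41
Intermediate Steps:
U(W) = 2*W
C = 1/2 (C = (2*5)/20 = 10*(1/20) = 1/2 ≈ 0.50000)
(P(3 - 1*(-2), -4)*w)*C = (2*(-41))*(1/2) = -82*1/2 = -41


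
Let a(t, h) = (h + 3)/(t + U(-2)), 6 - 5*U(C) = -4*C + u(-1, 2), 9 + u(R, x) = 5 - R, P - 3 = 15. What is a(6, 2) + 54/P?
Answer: 118/31 ≈ 3.8064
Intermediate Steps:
P = 18 (P = 3 + 15 = 18)
u(R, x) = -4 - R (u(R, x) = -9 + (5 - R) = -4 - R)
U(C) = 9/5 + 4*C/5 (U(C) = 6/5 - (-4*C + (-4 - 1*(-1)))/5 = 6/5 - (-4*C + (-4 + 1))/5 = 6/5 - (-4*C - 3)/5 = 6/5 - (-3 - 4*C)/5 = 6/5 + (⅗ + 4*C/5) = 9/5 + 4*C/5)
a(t, h) = (3 + h)/(⅕ + t) (a(t, h) = (h + 3)/(t + (9/5 + (⅘)*(-2))) = (3 + h)/(t + (9/5 - 8/5)) = (3 + h)/(t + ⅕) = (3 + h)/(⅕ + t))
a(6, 2) + 54/P = 5*(3 + 2)/(1 + 5*6) + 54/18 = 5*5/(1 + 30) + 54*(1/18) = 5*5/31 + 3 = 5*(1/31)*5 + 3 = 25/31 + 3 = 118/31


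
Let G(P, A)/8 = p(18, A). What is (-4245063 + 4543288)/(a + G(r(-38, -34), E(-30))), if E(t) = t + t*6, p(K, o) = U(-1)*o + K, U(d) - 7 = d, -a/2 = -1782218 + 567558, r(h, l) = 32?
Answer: 298225/2419384 ≈ 0.12326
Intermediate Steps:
a = 2429320 (a = -2*(-1782218 + 567558) = -2*(-1214660) = 2429320)
U(d) = 7 + d
p(K, o) = K + 6*o (p(K, o) = (7 - 1)*o + K = 6*o + K = K + 6*o)
E(t) = 7*t (E(t) = t + 6*t = 7*t)
G(P, A) = 144 + 48*A (G(P, A) = 8*(18 + 6*A) = 144 + 48*A)
(-4245063 + 4543288)/(a + G(r(-38, -34), E(-30))) = (-4245063 + 4543288)/(2429320 + (144 + 48*(7*(-30)))) = 298225/(2429320 + (144 + 48*(-210))) = 298225/(2429320 + (144 - 10080)) = 298225/(2429320 - 9936) = 298225/2419384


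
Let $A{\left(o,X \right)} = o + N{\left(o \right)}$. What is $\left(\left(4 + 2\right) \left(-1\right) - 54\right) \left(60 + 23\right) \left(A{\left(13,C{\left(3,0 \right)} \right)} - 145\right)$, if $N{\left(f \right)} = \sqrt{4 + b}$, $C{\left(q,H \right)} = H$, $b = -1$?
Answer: $657360 - 4980 \sqrt{3} \approx 6.4873 \cdot 10^{5}$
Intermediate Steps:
$N{\left(f \right)} = \sqrt{3}$ ($N{\left(f \right)} = \sqrt{4 - 1} = \sqrt{3}$)
$A{\left(o,X \right)} = o + \sqrt{3}$
$\left(\left(4 + 2\right) \left(-1\right) - 54\right) \left(60 + 23\right) \left(A{\left(13,C{\left(3,0 \right)} \right)} - 145\right) = \left(\left(4 + 2\right) \left(-1\right) - 54\right) \left(60 + 23\right) \left(\left(13 + \sqrt{3}\right) - 145\right) = \left(6 \left(-1\right) - 54\right) 83 \left(-132 + \sqrt{3}\right) = \left(-6 - 54\right) 83 \left(-132 + \sqrt{3}\right) = \left(-60\right) 83 \left(-132 + \sqrt{3}\right) = - 4980 \left(-132 + \sqrt{3}\right) = 657360 - 4980 \sqrt{3}$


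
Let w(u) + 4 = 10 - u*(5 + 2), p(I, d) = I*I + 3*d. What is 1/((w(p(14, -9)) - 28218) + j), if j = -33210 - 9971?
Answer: -1/72576 ≈ -1.3779e-5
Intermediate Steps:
p(I, d) = I² + 3*d
w(u) = 6 - 7*u (w(u) = -4 + (10 - u*(5 + 2)) = -4 + (10 - u*7) = -4 + (10 - 7*u) = 6 - 7*u)
j = -43181
1/((w(p(14, -9)) - 28218) + j) = 1/(((6 - 7*(14² + 3*(-9))) - 28218) - 43181) = 1/(((6 - 7*(196 - 27)) - 28218) - 43181) = 1/(((6 - 7*169) - 28218) - 43181) = 1/(((6 - 1183) - 28218) - 43181) = 1/((-1177 - 28218) - 43181) = 1/(-29395 - 43181) = 1/(-72576) = -1/72576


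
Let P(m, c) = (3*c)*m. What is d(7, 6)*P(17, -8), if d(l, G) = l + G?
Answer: -5304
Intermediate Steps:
d(l, G) = G + l
P(m, c) = 3*c*m
d(7, 6)*P(17, -8) = (6 + 7)*(3*(-8)*17) = 13*(-408) = -5304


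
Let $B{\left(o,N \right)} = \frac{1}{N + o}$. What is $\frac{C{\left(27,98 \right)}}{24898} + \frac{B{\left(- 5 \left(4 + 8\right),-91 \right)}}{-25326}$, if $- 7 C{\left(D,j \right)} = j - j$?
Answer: $\frac{1}{3824226} \approx 2.6149 \cdot 10^{-7}$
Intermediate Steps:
$C{\left(D,j \right)} = 0$ ($C{\left(D,j \right)} = - \frac{j - j}{7} = \left(- \frac{1}{7}\right) 0 = 0$)
$\frac{C{\left(27,98 \right)}}{24898} + \frac{B{\left(- 5 \left(4 + 8\right),-91 \right)}}{-25326} = \frac{0}{24898} + \frac{1}{\left(-91 - 5 \left(4 + 8\right)\right) \left(-25326\right)} = 0 \cdot \frac{1}{24898} + \frac{1}{-91 - 60} \left(- \frac{1}{25326}\right) = 0 + \frac{1}{-91 - 60} \left(- \frac{1}{25326}\right) = 0 + \frac{1}{-151} \left(- \frac{1}{25326}\right) = 0 - - \frac{1}{3824226} = 0 + \frac{1}{3824226} = \frac{1}{3824226}$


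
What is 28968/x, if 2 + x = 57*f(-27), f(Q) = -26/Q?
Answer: 3834/7 ≈ 547.71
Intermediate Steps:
x = 476/9 (x = -2 + 57*(-26/(-27)) = -2 + 57*(-26*(-1/27)) = -2 + 57*(26/27) = -2 + 494/9 = 476/9 ≈ 52.889)
28968/x = 28968/(476/9) = 28968*(9/476) = 3834/7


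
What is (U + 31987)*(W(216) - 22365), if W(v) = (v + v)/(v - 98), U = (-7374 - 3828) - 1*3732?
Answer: -22498346907/59 ≈ -3.8133e+8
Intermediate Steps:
U = -14934 (U = -11202 - 3732 = -14934)
W(v) = 2*v/(-98 + v) (W(v) = (2*v)/(-98 + v) = 2*v/(-98 + v))
(U + 31987)*(W(216) - 22365) = (-14934 + 31987)*(2*216/(-98 + 216) - 22365) = 17053*(2*216/118 - 22365) = 17053*(2*216*(1/118) - 22365) = 17053*(216/59 - 22365) = 17053*(-1319319/59) = -22498346907/59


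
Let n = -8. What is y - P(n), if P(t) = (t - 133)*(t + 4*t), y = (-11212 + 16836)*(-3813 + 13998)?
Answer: 57274800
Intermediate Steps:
y = 57280440 (y = 5624*10185 = 57280440)
P(t) = 5*t*(-133 + t) (P(t) = (-133 + t)*(5*t) = 5*t*(-133 + t))
y - P(n) = 57280440 - 5*(-8)*(-133 - 8) = 57280440 - 5*(-8)*(-141) = 57280440 - 1*5640 = 57280440 - 5640 = 57274800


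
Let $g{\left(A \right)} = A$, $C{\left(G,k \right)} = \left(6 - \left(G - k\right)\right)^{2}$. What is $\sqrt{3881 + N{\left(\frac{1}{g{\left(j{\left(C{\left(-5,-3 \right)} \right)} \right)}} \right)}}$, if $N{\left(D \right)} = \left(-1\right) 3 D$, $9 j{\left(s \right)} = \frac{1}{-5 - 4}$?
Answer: $2 \sqrt{1031} \approx 64.218$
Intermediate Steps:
$C{\left(G,k \right)} = \left(6 + k - G\right)^{2}$
$j{\left(s \right)} = - \frac{1}{81}$ ($j{\left(s \right)} = \frac{1}{9 \left(-5 - 4\right)} = \frac{1}{9 \left(-9\right)} = \frac{1}{9} \left(- \frac{1}{9}\right) = - \frac{1}{81}$)
$N{\left(D \right)} = - 3 D$
$\sqrt{3881 + N{\left(\frac{1}{g{\left(j{\left(C{\left(-5,-3 \right)} \right)} \right)}} \right)}} = \sqrt{3881 - \frac{3}{- \frac{1}{81}}} = \sqrt{3881 - -243} = \sqrt{3881 + 243} = \sqrt{4124} = 2 \sqrt{1031}$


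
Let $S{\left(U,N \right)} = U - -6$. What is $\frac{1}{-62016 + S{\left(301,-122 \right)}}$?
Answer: $- \frac{1}{61709} \approx -1.6205 \cdot 10^{-5}$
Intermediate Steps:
$S{\left(U,N \right)} = 6 + U$ ($S{\left(U,N \right)} = U + 6 = 6 + U$)
$\frac{1}{-62016 + S{\left(301,-122 \right)}} = \frac{1}{-62016 + \left(6 + 301\right)} = \frac{1}{-62016 + 307} = \frac{1}{-61709} = - \frac{1}{61709}$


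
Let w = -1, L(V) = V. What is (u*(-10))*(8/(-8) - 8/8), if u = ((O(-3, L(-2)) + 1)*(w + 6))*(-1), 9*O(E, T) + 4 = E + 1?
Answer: -100/3 ≈ -33.333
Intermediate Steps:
O(E, T) = -⅓ + E/9 (O(E, T) = -4/9 + (E + 1)/9 = -4/9 + (1 + E)/9 = -4/9 + (⅑ + E/9) = -⅓ + E/9)
u = -5/3 (u = (((-⅓ + (⅑)*(-3)) + 1)*(-1 + 6))*(-1) = (((-⅓ - ⅓) + 1)*5)*(-1) = ((-⅔ + 1)*5)*(-1) = ((⅓)*5)*(-1) = (5/3)*(-1) = -5/3 ≈ -1.6667)
(u*(-10))*(8/(-8) - 8/8) = (-5/3*(-10))*(8/(-8) - 8/8) = 50*(8*(-⅛) - 8*⅛)/3 = 50*(-1 - 1)/3 = (50/3)*(-2) = -100/3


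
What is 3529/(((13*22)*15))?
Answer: 3529/4290 ≈ 0.82261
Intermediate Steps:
3529/(((13*22)*15)) = 3529/((286*15)) = 3529/4290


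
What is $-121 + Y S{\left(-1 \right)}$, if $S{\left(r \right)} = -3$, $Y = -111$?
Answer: $212$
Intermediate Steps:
$-121 + Y S{\left(-1 \right)} = -121 - -333 = -121 + 333 = 212$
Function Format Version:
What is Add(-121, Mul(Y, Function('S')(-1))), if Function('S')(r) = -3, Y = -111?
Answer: 212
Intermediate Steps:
Add(-121, Mul(Y, Function('S')(-1))) = Add(-121, Mul(-111, -3)) = Add(-121, 333) = 212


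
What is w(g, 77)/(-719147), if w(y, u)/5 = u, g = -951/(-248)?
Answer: -35/65377 ≈ -0.00053536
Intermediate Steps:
g = 951/248 (g = -951*(-1/248) = 951/248 ≈ 3.8347)
w(y, u) = 5*u
w(g, 77)/(-719147) = (5*77)/(-719147) = 385*(-1/719147) = -35/65377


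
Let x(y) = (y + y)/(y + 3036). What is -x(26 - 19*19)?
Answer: 670/2701 ≈ 0.24806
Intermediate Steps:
x(y) = 2*y/(3036 + y) (x(y) = (2*y)/(3036 + y) = 2*y/(3036 + y))
-x(26 - 19*19) = -2*(26 - 19*19)/(3036 + (26 - 19*19)) = -2*(26 - 361)/(3036 + (26 - 361)) = -2*(-335)/(3036 - 335) = -2*(-335)/2701 = -1*(-670/2701) = 670/2701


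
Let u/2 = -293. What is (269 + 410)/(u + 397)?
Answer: -97/27 ≈ -3.5926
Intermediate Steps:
u = -586 (u = 2*(-293) = -586)
(269 + 410)/(u + 397) = (269 + 410)/(-586 + 397) = 679/(-189) = 679*(-1/189) = -97/27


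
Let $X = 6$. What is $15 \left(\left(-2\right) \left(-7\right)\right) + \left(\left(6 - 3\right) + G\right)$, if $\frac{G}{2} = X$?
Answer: $225$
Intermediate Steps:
$G = 12$ ($G = 2 \cdot 6 = 12$)
$15 \left(\left(-2\right) \left(-7\right)\right) + \left(\left(6 - 3\right) + G\right) = 15 \left(\left(-2\right) \left(-7\right)\right) + \left(\left(6 - 3\right) + 12\right) = 15 \cdot 14 + \left(3 + 12\right) = 210 + 15 = 225$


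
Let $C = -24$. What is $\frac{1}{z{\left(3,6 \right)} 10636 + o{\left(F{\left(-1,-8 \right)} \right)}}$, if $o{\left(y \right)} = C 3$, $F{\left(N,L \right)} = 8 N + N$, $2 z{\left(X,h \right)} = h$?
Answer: $\frac{1}{31836} \approx 3.1411 \cdot 10^{-5}$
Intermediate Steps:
$z{\left(X,h \right)} = \frac{h}{2}$
$F{\left(N,L \right)} = 9 N$
$o{\left(y \right)} = -72$ ($o{\left(y \right)} = \left(-24\right) 3 = -72$)
$\frac{1}{z{\left(3,6 \right)} 10636 + o{\left(F{\left(-1,-8 \right)} \right)}} = \frac{1}{\frac{1}{2} \cdot 6 \cdot 10636 - 72} = \frac{1}{3 \cdot 10636 - 72} = \frac{1}{31908 - 72} = \frac{1}{31836}$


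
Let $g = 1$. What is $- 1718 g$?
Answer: $-1718$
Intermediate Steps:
$- 1718 g = \left(-1718\right) 1 = -1718$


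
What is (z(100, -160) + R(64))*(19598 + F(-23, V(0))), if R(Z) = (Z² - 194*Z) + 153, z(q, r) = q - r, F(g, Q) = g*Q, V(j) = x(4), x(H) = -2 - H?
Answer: -156052552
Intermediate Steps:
V(j) = -6 (V(j) = -2 - 1*4 = -2 - 4 = -6)
F(g, Q) = Q*g
R(Z) = 153 + Z² - 194*Z
(z(100, -160) + R(64))*(19598 + F(-23, V(0))) = ((100 - 1*(-160)) + (153 + 64² - 194*64))*(19598 - 6*(-23)) = ((100 + 160) + (153 + 4096 - 12416))*(19598 + 138) = (260 - 8167)*19736 = -7907*19736 = -156052552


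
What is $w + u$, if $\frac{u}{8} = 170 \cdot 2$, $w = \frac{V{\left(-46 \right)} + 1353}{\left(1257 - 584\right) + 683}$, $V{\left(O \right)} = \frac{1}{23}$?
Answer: $\frac{21215620}{7797} \approx 2721.0$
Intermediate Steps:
$V{\left(O \right)} = \frac{1}{23}$
$w = \frac{7780}{7797}$ ($w = \frac{\frac{1}{23} + 1353}{\left(1257 - 584\right) + 683} = \frac{31120}{23 \left(\left(1257 - 584\right) + 683\right)} = \frac{31120}{23 \left(673 + 683\right)} = \frac{31120}{23 \cdot 1356} = \frac{31120}{23} \cdot \frac{1}{1356} = \frac{7780}{7797} \approx 0.99782$)
$u = 2720$ ($u = 8 \cdot 170 \cdot 2 = 8 \cdot 340 = 2720$)
$w + u = \frac{7780}{7797} + 2720 = \frac{21215620}{7797}$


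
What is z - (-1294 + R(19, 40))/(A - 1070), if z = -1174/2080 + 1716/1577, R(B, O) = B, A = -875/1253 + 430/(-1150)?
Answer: -12053692302649/18080259960880 ≈ -0.66668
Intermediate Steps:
A = -22072/20585 (A = -875*1/1253 + 430*(-1/1150) = -125/179 - 43/115 = -22072/20585 ≈ -1.0722)
z = 858941/1640080 (z = -1174*1/2080 + 1716*(1/1577) = -587/1040 + 1716/1577 = 858941/1640080 ≈ 0.52372)
z - (-1294 + R(19, 40))/(A - 1070) = 858941/1640080 - (-1294 + 19)/(-22072/20585 - 1070) = 858941/1640080 - (-1275)/(-22048022/20585) = 858941/1640080 - (-1275)*(-20585)/22048022 = 858941/1640080 - 1*26245875/22048022 = 858941/1640080 - 26245875/22048022 = -12053692302649/18080259960880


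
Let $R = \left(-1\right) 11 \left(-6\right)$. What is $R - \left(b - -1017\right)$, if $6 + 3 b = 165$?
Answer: $-1004$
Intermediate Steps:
$b = 53$ ($b = -2 + \frac{1}{3} \cdot 165 = -2 + 55 = 53$)
$R = 66$ ($R = \left(-11\right) \left(-6\right) = 66$)
$R - \left(b - -1017\right) = 66 - \left(53 - -1017\right) = 66 - \left(53 + 1017\right) = 66 - 1070 = -1004$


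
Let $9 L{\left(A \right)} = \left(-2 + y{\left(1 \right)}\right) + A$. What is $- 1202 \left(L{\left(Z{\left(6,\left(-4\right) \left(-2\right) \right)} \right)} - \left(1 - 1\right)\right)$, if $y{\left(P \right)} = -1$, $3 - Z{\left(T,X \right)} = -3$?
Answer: $- \frac{1202}{3} \approx -400.67$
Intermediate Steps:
$Z{\left(T,X \right)} = 6$ ($Z{\left(T,X \right)} = 3 - -3 = 3 + 3 = 6$)
$L{\left(A \right)} = - \frac{1}{3} + \frac{A}{9}$ ($L{\left(A \right)} = \frac{\left(-2 - 1\right) + A}{9} = \frac{-3 + A}{9} = - \frac{1}{3} + \frac{A}{9}$)
$- 1202 \left(L{\left(Z{\left(6,\left(-4\right) \left(-2\right) \right)} \right)} - \left(1 - 1\right)\right) = - 1202 \left(\left(- \frac{1}{3} + \frac{1}{9} \cdot 6\right) - \left(1 - 1\right)\right) = - 1202 \left(\left(- \frac{1}{3} + \frac{2}{3}\right) - 0\right) = - 1202 \left(\frac{1}{3} + 0\right) = \left(-1202\right) \frac{1}{3} = - \frac{1202}{3}$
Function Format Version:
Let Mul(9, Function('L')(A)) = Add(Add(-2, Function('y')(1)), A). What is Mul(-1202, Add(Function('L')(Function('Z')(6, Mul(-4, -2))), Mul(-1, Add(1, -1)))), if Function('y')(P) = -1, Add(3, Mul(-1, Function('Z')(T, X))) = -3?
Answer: Rational(-1202, 3) ≈ -400.67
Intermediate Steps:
Function('Z')(T, X) = 6 (Function('Z')(T, X) = Add(3, Mul(-1, -3)) = Add(3, 3) = 6)
Function('L')(A) = Add(Rational(-1, 3), Mul(Rational(1, 9), A)) (Function('L')(A) = Mul(Rational(1, 9), Add(Add(-2, -1), A)) = Mul(Rational(1, 9), Add(-3, A)) = Add(Rational(-1, 3), Mul(Rational(1, 9), A)))
Mul(-1202, Add(Function('L')(Function('Z')(6, Mul(-4, -2))), Mul(-1, Add(1, -1)))) = Mul(-1202, Add(Add(Rational(-1, 3), Mul(Rational(1, 9), 6)), Mul(-1, Add(1, -1)))) = Mul(-1202, Add(Add(Rational(-1, 3), Rational(2, 3)), Mul(-1, 0))) = Mul(-1202, Add(Rational(1, 3), 0)) = Mul(-1202, Rational(1, 3)) = Rational(-1202, 3)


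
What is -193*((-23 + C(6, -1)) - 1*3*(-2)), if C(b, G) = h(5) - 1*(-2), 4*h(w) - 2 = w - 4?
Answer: 11001/4 ≈ 2750.3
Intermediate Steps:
h(w) = -1/2 + w/4 (h(w) = 1/2 + (w - 4)/4 = 1/2 + (-4 + w)/4 = 1/2 + (-1 + w/4) = -1/2 + w/4)
C(b, G) = 11/4 (C(b, G) = (-1/2 + (1/4)*5) - 1*(-2) = (-1/2 + 5/4) + 2 = 3/4 + 2 = 11/4)
-193*((-23 + C(6, -1)) - 1*3*(-2)) = -193*((-23 + 11/4) - 1*3*(-2)) = -193*(-81/4 - 3*(-2)) = -193*(-81/4 + 6) = -193*(-57/4) = 11001/4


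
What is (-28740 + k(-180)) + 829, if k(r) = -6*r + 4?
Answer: -26827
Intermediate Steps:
k(r) = 4 - 6*r
(-28740 + k(-180)) + 829 = (-28740 + (4 - 6*(-180))) + 829 = (-28740 + (4 + 1080)) + 829 = (-28740 + 1084) + 829 = -27656 + 829 = -26827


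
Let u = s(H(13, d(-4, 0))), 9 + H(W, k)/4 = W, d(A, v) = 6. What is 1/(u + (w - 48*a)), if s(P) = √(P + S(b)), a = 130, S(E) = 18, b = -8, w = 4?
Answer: -3118/19443831 - √34/38887662 ≈ -0.00016051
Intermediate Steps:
H(W, k) = -36 + 4*W
s(P) = √(18 + P) (s(P) = √(P + 18) = √(18 + P))
u = √34 (u = √(18 + (-36 + 4*13)) = √(18 + (-36 + 52)) = √(18 + 16) = √34 ≈ 5.8309)
1/(u + (w - 48*a)) = 1/(√34 + (4 - 48*130)) = 1/(√34 + (4 - 6240)) = 1/(√34 - 6236) = 1/(-6236 + √34)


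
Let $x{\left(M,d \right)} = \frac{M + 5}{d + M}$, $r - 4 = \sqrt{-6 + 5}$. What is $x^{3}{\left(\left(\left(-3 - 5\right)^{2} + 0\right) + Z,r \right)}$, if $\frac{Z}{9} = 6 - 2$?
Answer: $\frac{1301809509000}{1265670008513} - \frac{37561458375 i}{1265670008513} \approx 1.0286 - 0.029677 i$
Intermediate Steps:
$Z = 36$ ($Z = 9 \left(6 - 2\right) = 9 \cdot 4 = 36$)
$r = 4 + i$ ($r = 4 + \sqrt{-6 + 5} = 4 + \sqrt{-1} = 4 + i \approx 4.0 + 1.0 i$)
$x{\left(M,d \right)} = \frac{5 + M}{M + d}$
$x^{3}{\left(\left(\left(-3 - 5\right)^{2} + 0\right) + Z,r \right)} = \left(\frac{5 + \left(\left(\left(-3 - 5\right)^{2} + 0\right) + 36\right)}{\left(\left(\left(-3 - 5\right)^{2} + 0\right) + 36\right) + \left(4 + i\right)}\right)^{3} = \left(\frac{5 + \left(\left(\left(-8\right)^{2} + 0\right) + 36\right)}{\left(\left(\left(-8\right)^{2} + 0\right) + 36\right) + \left(4 + i\right)}\right)^{3} = \left(\frac{5 + \left(\left(64 + 0\right) + 36\right)}{\left(\left(64 + 0\right) + 36\right) + \left(4 + i\right)}\right)^{3} = \left(\frac{5 + \left(64 + 36\right)}{\left(64 + 36\right) + \left(4 + i\right)}\right)^{3} = \left(\frac{5 + 100}{100 + \left(4 + i\right)}\right)^{3} = \left(\frac{1}{104 + i} 105\right)^{3} = \left(\frac{104 - i}{10817} \cdot 105\right)^{3} = \left(\frac{105 \left(104 - i\right)}{10817}\right)^{3} = \frac{1157625 \left(104 - i\right)^{3}}{1265670008513}$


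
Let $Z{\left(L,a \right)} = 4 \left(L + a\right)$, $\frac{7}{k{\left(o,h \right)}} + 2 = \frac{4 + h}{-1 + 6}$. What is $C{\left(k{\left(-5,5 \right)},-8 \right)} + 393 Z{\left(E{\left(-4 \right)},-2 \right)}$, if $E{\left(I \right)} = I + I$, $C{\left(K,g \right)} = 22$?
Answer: $-15698$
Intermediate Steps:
$k{\left(o,h \right)} = \frac{7}{- \frac{6}{5} + \frac{h}{5}}$ ($k{\left(o,h \right)} = \frac{7}{-2 + \frac{4 + h}{-1 + 6}} = \frac{7}{-2 + \frac{4 + h}{5}} = \frac{7}{-2 + \left(4 + h\right) \frac{1}{5}} = \frac{7}{-2 + \left(\frac{4}{5} + \frac{h}{5}\right)} = \frac{7}{- \frac{6}{5} + \frac{h}{5}}$)
$E{\left(I \right)} = 2 I$
$Z{\left(L,a \right)} = 4 L + 4 a$
$C{\left(k{\left(-5,5 \right)},-8 \right)} + 393 Z{\left(E{\left(-4 \right)},-2 \right)} = 22 + 393 \left(4 \cdot 2 \left(-4\right) + 4 \left(-2\right)\right) = 22 + 393 \left(4 \left(-8\right) - 8\right) = 22 + 393 \left(-32 - 8\right) = 22 + 393 \left(-40\right) = 22 - 15720 = -15698$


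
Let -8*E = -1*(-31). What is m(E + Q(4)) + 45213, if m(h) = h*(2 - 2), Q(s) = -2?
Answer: 45213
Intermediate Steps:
E = -31/8 (E = -(-1)*(-31)/8 = -⅛*31 = -31/8 ≈ -3.8750)
m(h) = 0 (m(h) = h*0 = 0)
m(E + Q(4)) + 45213 = 0 + 45213 = 45213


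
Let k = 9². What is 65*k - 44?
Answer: 5221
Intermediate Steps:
k = 81
65*k - 44 = 65*81 - 44 = 5265 - 44 = 5221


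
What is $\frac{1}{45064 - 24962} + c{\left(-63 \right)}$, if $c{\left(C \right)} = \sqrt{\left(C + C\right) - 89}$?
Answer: $\frac{1}{20102} + i \sqrt{215} \approx 4.9746 \cdot 10^{-5} + 14.663 i$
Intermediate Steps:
$c{\left(C \right)} = \sqrt{-89 + 2 C}$ ($c{\left(C \right)} = \sqrt{2 C - 89} = \sqrt{-89 + 2 C}$)
$\frac{1}{45064 - 24962} + c{\left(-63 \right)} = \frac{1}{45064 - 24962} + \sqrt{-89 + 2 \left(-63\right)} = \frac{1}{20102} + \sqrt{-89 - 126} = \frac{1}{20102} + \sqrt{-215} = \frac{1}{20102} + i \sqrt{215}$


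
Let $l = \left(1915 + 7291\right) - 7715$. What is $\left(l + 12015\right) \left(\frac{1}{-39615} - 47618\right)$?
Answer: $- \frac{8492514593642}{13205} \approx -6.4313 \cdot 10^{8}$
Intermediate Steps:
$l = 1491$ ($l = 9206 - 7715 = 1491$)
$\left(l + 12015\right) \left(\frac{1}{-39615} - 47618\right) = \left(1491 + 12015\right) \left(\frac{1}{-39615} - 47618\right) = 13506 \left(- \frac{1}{39615} - 47618\right) = 13506 \left(- \frac{1886387071}{39615}\right) = - \frac{8492514593642}{13205}$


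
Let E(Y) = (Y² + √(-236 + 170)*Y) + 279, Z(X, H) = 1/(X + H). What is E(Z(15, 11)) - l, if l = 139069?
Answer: -93822039/676 + I*√66/26 ≈ -1.3879e+5 + 0.31246*I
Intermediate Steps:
Z(X, H) = 1/(H + X)
E(Y) = 279 + Y² + I*Y*√66 (E(Y) = (Y² + √(-66)*Y) + 279 = (Y² + (I*√66)*Y) + 279 = (Y² + I*Y*√66) + 279 = 279 + Y² + I*Y*√66)
E(Z(15, 11)) - l = (279 + (1/(11 + 15))² + I*√66/(11 + 15)) - 1*139069 = (279 + (1/26)² + I*√66/26) - 139069 = (279 + (1/26)² + I*(1/26)*√66) - 139069 = (279 + 1/676 + I*√66/26) - 139069 = (188605/676 + I*√66/26) - 139069 = -93822039/676 + I*√66/26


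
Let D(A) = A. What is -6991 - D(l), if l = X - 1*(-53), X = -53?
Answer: -6991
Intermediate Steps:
l = 0 (l = -53 - 1*(-53) = -53 + 53 = 0)
-6991 - D(l) = -6991 - 1*0 = -6991 + 0 = -6991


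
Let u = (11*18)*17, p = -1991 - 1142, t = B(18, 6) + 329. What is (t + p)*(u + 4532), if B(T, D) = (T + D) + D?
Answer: -21909052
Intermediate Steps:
B(T, D) = T + 2*D (B(T, D) = (D + T) + D = T + 2*D)
t = 359 (t = (18 + 2*6) + 329 = (18 + 12) + 329 = 30 + 329 = 359)
p = -3133
u = 3366 (u = 198*17 = 3366)
(t + p)*(u + 4532) = (359 - 3133)*(3366 + 4532) = -2774*7898 = -21909052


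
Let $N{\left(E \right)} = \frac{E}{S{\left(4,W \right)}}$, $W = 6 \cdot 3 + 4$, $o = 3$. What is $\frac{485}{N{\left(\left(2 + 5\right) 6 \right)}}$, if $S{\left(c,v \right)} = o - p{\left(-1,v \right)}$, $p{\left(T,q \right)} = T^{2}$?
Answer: $\frac{485}{21} \approx 23.095$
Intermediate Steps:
$W = 22$ ($W = 18 + 4 = 22$)
$S{\left(c,v \right)} = 2$ ($S{\left(c,v \right)} = 3 - \left(-1\right)^{2} = 3 - 1 = 2$)
$N{\left(E \right)} = \frac{E}{2}$
$\frac{485}{N{\left(\left(2 + 5\right) 6 \right)}} = \frac{485}{\frac{1}{2} \left(2 + 5\right) 6} = \frac{485}{\frac{1}{2} \cdot 7 \cdot 6} = \frac{485}{\frac{1}{2} \cdot 42} = \frac{485}{21}$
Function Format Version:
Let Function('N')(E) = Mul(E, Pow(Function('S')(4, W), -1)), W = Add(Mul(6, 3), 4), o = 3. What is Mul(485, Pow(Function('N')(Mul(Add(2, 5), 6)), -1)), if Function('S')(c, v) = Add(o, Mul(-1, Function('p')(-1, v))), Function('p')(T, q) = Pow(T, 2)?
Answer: Rational(485, 21) ≈ 23.095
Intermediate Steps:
W = 22 (W = Add(18, 4) = 22)
Function('S')(c, v) = 2 (Function('S')(c, v) = Add(3, Mul(-1, Pow(-1, 2))) = Add(3, Mul(-1, 1)) = Add(3, -1) = 2)
Function('N')(E) = Mul(Rational(1, 2), E) (Function('N')(E) = Mul(E, Pow(2, -1)) = Mul(E, Rational(1, 2)) = Mul(Rational(1, 2), E))
Mul(485, Pow(Function('N')(Mul(Add(2, 5), 6)), -1)) = Mul(485, Pow(Mul(Rational(1, 2), Mul(Add(2, 5), 6)), -1)) = Mul(485, Pow(Mul(Rational(1, 2), Mul(7, 6)), -1)) = Mul(485, Pow(Mul(Rational(1, 2), 42), -1)) = Mul(485, Pow(21, -1)) = Mul(485, Rational(1, 21)) = Rational(485, 21)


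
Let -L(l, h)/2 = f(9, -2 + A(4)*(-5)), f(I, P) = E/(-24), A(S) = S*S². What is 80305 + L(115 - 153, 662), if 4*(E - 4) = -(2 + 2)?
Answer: 321221/4 ≈ 80305.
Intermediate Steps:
A(S) = S³
E = 3 (E = 4 + (-(2 + 2))/4 = 4 + (-1*4)/4 = 4 + (¼)*(-4) = 4 - 1 = 3)
f(I, P) = -⅛ (f(I, P) = 3/(-24) = 3*(-1/24) = -⅛)
L(l, h) = ¼ (L(l, h) = -2*(-⅛) = ¼)
80305 + L(115 - 153, 662) = 80305 + ¼ = 321221/4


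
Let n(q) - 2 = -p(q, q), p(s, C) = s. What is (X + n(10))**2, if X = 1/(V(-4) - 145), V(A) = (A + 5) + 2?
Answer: 1292769/20164 ≈ 64.113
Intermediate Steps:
V(A) = 7 + A (V(A) = (5 + A) + 2 = 7 + A)
n(q) = 2 - q
X = -1/142 (X = 1/((7 - 4) - 145) = 1/(3 - 145) = 1/(-142) = -1/142 ≈ -0.0070423)
(X + n(10))**2 = (-1/142 + (2 - 1*10))**2 = (-1/142 + (2 - 10))**2 = (-1/142 - 8)**2 = (-1137/142)**2 = 1292769/20164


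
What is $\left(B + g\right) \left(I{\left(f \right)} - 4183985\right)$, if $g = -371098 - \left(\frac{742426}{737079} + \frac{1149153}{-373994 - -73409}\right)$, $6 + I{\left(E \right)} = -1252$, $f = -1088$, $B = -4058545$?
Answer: $\frac{456381426874442096376936}{24617210135} \approx 1.8539 \cdot 10^{13}$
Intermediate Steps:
$I{\left(E \right)} = -1258$ ($I{\left(E \right)} = -6 - 1252 = -1258$)
$g = - \frac{27405984388559731}{73851630405}$ ($g = -371098 - \left(\frac{742426}{737079} + \frac{1149153}{-373994 + 73409}\right) = -371098 - \left(\frac{742426}{737079} + \frac{1149153}{-300585}\right) = -371098 - - \frac{207951474959}{73851630405} = -371098 + \left(- \frac{742426}{737079} + \frac{383051}{100195}\right) = -371098 + \frac{207951474959}{73851630405} = - \frac{27405984388559731}{73851630405} \approx -3.711 \cdot 10^{5}$)
$\left(B + g\right) \left(I{\left(f \right)} - 4183985\right) = \left(-4058545 - \frac{27405984388559731}{73851630405}\right) \left(-1258 - 4183985\right) = \left(- \frac{327136149710620456}{73851630405}\right) \left(-4185243\right) = \frac{456381426874442096376936}{24617210135}$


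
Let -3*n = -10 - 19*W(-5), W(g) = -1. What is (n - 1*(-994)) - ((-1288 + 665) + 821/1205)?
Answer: 1944049/1205 ≈ 1613.3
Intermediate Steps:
n = -3 (n = -(-10 - 19*(-1))/3 = -(-10 + 19)/3 = -⅓*9 = -3)
(n - 1*(-994)) - ((-1288 + 665) + 821/1205) = (-3 - 1*(-994)) - ((-1288 + 665) + 821/1205) = (-3 + 994) - (-623 + 821*(1/1205)) = 991 - (-623 + 821/1205) = 991 - 1*(-749894/1205) = 991 + 749894/1205 = 1944049/1205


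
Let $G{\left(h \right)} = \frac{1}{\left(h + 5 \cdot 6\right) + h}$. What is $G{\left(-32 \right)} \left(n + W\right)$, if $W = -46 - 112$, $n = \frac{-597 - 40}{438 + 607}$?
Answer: $\frac{165747}{35530} \approx 4.665$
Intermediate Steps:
$G{\left(h \right)} = \frac{1}{30 + 2 h}$ ($G{\left(h \right)} = \frac{1}{\left(h + 30\right) + h} = \frac{1}{\left(30 + h\right) + h} = \frac{1}{30 + 2 h}$)
$n = - \frac{637}{1045} \approx -0.60957$
$W = -158$ ($W = -46 - 112 = -158$)
$G{\left(-32 \right)} \left(n + W\right) = \frac{1}{2 \left(15 - 32\right)} \left(- \frac{637}{1045} - 158\right) = \frac{1}{2 \left(-17\right)} \left(- \frac{165747}{1045}\right) = \frac{1}{2} \left(- \frac{1}{17}\right) \left(- \frac{165747}{1045}\right) = \left(- \frac{1}{34}\right) \left(- \frac{165747}{1045}\right) = \frac{165747}{35530}$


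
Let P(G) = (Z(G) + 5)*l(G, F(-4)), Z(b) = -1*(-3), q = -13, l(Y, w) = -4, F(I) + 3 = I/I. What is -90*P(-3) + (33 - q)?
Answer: 2926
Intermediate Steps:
F(I) = -2 (F(I) = -3 + I/I = -3 + 1 = -2)
Z(b) = 3
P(G) = -32 (P(G) = (3 + 5)*(-4) = 8*(-4) = -32)
-90*P(-3) + (33 - q) = -90*(-32) + (33 - 1*(-13)) = 2880 + (33 + 13) = 2880 + 46 = 2926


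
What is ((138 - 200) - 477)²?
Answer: 290521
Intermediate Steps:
((138 - 200) - 477)² = (-62 - 477)² = (-539)² = 290521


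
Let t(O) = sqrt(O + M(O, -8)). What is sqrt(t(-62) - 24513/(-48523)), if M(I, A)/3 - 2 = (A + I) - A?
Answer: sqrt(1189444299 + 25899296819*I*sqrt(2))/48523 ≈ 2.8346 + 2.744*I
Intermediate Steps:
M(I, A) = 6 + 3*I (M(I, A) = 6 + 3*((A + I) - A) = 6 + 3*I)
t(O) = sqrt(6 + 4*O) (t(O) = sqrt(O + (6 + 3*O)) = sqrt(6 + 4*O))
sqrt(t(-62) - 24513/(-48523)) = sqrt(sqrt(6 + 4*(-62)) - 24513/(-48523)) = sqrt(sqrt(6 - 248) - 24513*(-1/48523)) = sqrt(sqrt(-242) + 24513/48523) = sqrt(11*I*sqrt(2) + 24513/48523) = sqrt(24513/48523 + 11*I*sqrt(2))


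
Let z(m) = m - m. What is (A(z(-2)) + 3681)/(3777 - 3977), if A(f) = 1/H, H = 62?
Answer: -228223/12400 ≈ -18.405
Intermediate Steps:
z(m) = 0
A(f) = 1/62
(A(z(-2)) + 3681)/(3777 - 3977) = (1/62 + 3681)/(3777 - 3977) = (228223/62)/(-200) = (228223/62)*(-1/200) = -228223/12400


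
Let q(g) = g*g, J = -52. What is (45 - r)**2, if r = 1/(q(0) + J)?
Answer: 5480281/2704 ≈ 2026.7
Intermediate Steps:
q(g) = g**2
r = -1/52 (r = 1/(0**2 - 52) = 1/(0 - 52) = 1/(-52) = -1/52 ≈ -0.019231)
(45 - r)**2 = (45 - 1*(-1/52))**2 = (45 + 1/52)**2 = (2341/52)**2 = 5480281/2704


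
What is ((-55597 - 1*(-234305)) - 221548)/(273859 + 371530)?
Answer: -42840/645389 ≈ -0.066379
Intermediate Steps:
((-55597 - 1*(-234305)) - 221548)/(273859 + 371530) = ((-55597 + 234305) - 221548)/645389 = (178708 - 221548)*(1/645389) = -42840*1/645389 = -42840/645389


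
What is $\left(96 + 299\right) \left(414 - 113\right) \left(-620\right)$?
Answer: $-73714900$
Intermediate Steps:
$\left(96 + 299\right) \left(414 - 113\right) \left(-620\right) = 395 \cdot 301 \left(-620\right) = 118895 \left(-620\right) = -73714900$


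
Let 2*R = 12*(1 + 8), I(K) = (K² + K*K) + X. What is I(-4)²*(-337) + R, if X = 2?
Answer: -389518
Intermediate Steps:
I(K) = 2 + 2*K² (I(K) = (K² + K*K) + 2 = (K² + K²) + 2 = 2*K² + 2 = 2 + 2*K²)
R = 54 (R = (12*(1 + 8))/2 = (12*9)/2 = (½)*108 = 54)
I(-4)²*(-337) + R = (2 + 2*(-4)²)²*(-337) + 54 = (2 + 2*16)²*(-337) + 54 = (2 + 32)²*(-337) + 54 = 34²*(-337) + 54 = 1156*(-337) + 54 = -389572 + 54 = -389518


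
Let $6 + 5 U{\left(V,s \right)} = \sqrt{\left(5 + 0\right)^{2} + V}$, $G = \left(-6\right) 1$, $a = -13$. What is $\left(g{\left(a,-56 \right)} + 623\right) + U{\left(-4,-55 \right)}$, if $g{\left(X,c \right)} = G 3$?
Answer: $\frac{3019}{5} + \frac{\sqrt{21}}{5} \approx 604.72$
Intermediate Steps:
$G = -6$
$U{\left(V,s \right)} = - \frac{6}{5} + \frac{\sqrt{25 + V}}{5}$ ($U{\left(V,s \right)} = - \frac{6}{5} + \frac{\sqrt{\left(5 + 0\right)^{2} + V}}{5} = - \frac{6}{5} + \frac{\sqrt{5^{2} + V}}{5} = - \frac{6}{5} + \frac{\sqrt{25 + V}}{5}$)
$g{\left(X,c \right)} = -18$ ($g{\left(X,c \right)} = \left(-6\right) 3 = -18$)
$\left(g{\left(a,-56 \right)} + 623\right) + U{\left(-4,-55 \right)} = \left(-18 + 623\right) - \left(\frac{6}{5} - \frac{\sqrt{25 - 4}}{5}\right) = 605 - \left(\frac{6}{5} - \frac{\sqrt{21}}{5}\right) = \frac{3019}{5} + \frac{\sqrt{21}}{5}$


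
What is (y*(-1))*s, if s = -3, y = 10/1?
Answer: 30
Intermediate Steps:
y = 10 (y = 10*1 = 10)
(y*(-1))*s = (10*(-1))*(-3) = -10*(-3) = 30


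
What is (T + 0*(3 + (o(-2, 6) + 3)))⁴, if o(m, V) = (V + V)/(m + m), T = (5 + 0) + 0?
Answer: 625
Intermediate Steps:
T = 5 (T = 5 + 0 = 5)
o(m, V) = V/m (o(m, V) = (2*V)/((2*m)) = (2*V)*(1/(2*m)) = V/m)
(T + 0*(3 + (o(-2, 6) + 3)))⁴ = (5 + 0*(3 + (6/(-2) + 3)))⁴ = (5 + 0*(3 + (6*(-½) + 3)))⁴ = (5 + 0*(3 + (-3 + 3)))⁴ = (5 + 0*(3 + 0))⁴ = (5 + 0*3)⁴ = (5 + 0)⁴ = 5⁴ = 625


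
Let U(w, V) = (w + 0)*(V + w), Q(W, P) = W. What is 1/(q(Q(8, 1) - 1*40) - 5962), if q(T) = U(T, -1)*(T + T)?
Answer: -1/73546 ≈ -1.3597e-5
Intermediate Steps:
U(w, V) = w*(V + w)
q(T) = 2*T²*(-1 + T) (q(T) = (T*(-1 + T))*(T + T) = (T*(-1 + T))*(2*T) = 2*T²*(-1 + T))
1/(q(Q(8, 1) - 1*40) - 5962) = 1/(2*(8 - 1*40)²*(-1 + (8 - 1*40)) - 5962) = 1/(2*(8 - 40)²*(-1 + (8 - 40)) - 5962) = 1/(2*(-32)²*(-1 - 32) - 5962) = 1/(2*1024*(-33) - 5962) = 1/(-67584 - 5962) = 1/(-73546) = -1/73546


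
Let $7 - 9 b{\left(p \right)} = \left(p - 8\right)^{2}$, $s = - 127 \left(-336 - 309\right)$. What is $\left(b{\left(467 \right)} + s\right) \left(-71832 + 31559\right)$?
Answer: $- \frac{21206191153}{9} \approx -2.3562 \cdot 10^{9}$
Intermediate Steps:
$s = 81915$ ($s = \left(-127\right) \left(-645\right) = 81915$)
$b{\left(p \right)} = \frac{7}{9} - \frac{\left(-8 + p\right)^{2}}{9}$ ($b{\left(p \right)} = \frac{7}{9} - \frac{\left(p - 8\right)^{2}}{9} = \frac{7}{9} - \frac{\left(-8 + p\right)^{2}}{9}$)
$\left(b{\left(467 \right)} + s\right) \left(-71832 + 31559\right) = \left(\left(\frac{7}{9} - \frac{\left(-8 + 467\right)^{2}}{9}\right) + 81915\right) \left(-71832 + 31559\right) = \left(\left(\frac{7}{9} - \frac{459^{2}}{9}\right) + 81915\right) \left(-40273\right) = \left(\left(\frac{7}{9} - 23409\right) + 81915\right) \left(-40273\right) = \left(- \frac{210674}{9} + 81915\right) \left(-40273\right) = \frac{526561}{9} \left(-40273\right) = - \frac{21206191153}{9}$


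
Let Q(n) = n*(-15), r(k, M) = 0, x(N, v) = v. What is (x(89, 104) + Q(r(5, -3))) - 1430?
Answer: -1326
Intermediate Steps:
Q(n) = -15*n
(x(89, 104) + Q(r(5, -3))) - 1430 = (104 - 15*0) - 1430 = (104 + 0) - 1430 = 104 - 1430 = -1326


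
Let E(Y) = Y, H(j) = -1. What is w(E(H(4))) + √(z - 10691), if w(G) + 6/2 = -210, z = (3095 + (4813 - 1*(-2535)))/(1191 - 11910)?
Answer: -213 + 2*I*√3791590582/1191 ≈ -213.0 + 103.4*I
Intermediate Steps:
z = -3481/3573 (z = (3095 + (4813 + 2535))/(-10719) = (3095 + 7348)*(-1/10719) = 10443*(-1/10719) = -3481/3573 ≈ -0.97425)
w(G) = -213 (w(G) = -3 - 210 = -213)
w(E(H(4))) + √(z - 10691) = -213 + √(-3481/3573 - 10691) = -213 + √(-38202424/3573) = -213 + 2*I*√3791590582/1191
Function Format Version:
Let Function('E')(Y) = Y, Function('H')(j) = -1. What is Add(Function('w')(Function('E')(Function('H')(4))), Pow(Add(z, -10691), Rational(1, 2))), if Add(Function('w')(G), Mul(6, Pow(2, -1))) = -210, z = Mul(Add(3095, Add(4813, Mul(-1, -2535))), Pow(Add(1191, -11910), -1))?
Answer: Add(-213, Mul(Rational(2, 1191), I, Pow(3791590582, Rational(1, 2)))) ≈ Add(-213.00, Mul(103.40, I))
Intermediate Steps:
z = Rational(-3481, 3573) (z = Mul(Add(3095, Add(4813, 2535)), Pow(-10719, -1)) = Mul(Add(3095, 7348), Rational(-1, 10719)) = Mul(10443, Rational(-1, 10719)) = Rational(-3481, 3573) ≈ -0.97425)
Function('w')(G) = -213 (Function('w')(G) = Add(-3, -210) = -213)
Add(Function('w')(Function('E')(Function('H')(4))), Pow(Add(z, -10691), Rational(1, 2))) = Add(-213, Pow(Add(Rational(-3481, 3573), -10691), Rational(1, 2))) = Add(-213, Pow(Rational(-38202424, 3573), Rational(1, 2))) = Add(-213, Mul(Rational(2, 1191), I, Pow(3791590582, Rational(1, 2))))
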